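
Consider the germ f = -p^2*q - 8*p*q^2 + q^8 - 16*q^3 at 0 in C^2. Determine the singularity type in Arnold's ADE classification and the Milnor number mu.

Type D9, Milnor number mu = 9.

The Hessian of f at 0 is [[0, 0], [0, 0]] with rank 0, so corank 2. A Groebner basis of the Jacobian ideal J(f) in C{p,q} is {-p^2/8 + q^7 + 2*q^2, p^3 + 64*q^3, p*q + 4*q^2}; counting standard monomials gives mu = 9. Corank 2; j^3 = -q*(p + 4*q)^2 has shape L^2 M (L != M), so D-series; mu = 9 gives D_9.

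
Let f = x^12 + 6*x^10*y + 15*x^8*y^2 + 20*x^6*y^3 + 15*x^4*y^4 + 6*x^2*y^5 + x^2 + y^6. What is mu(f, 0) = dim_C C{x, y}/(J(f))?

5

The Hessian of f at 0 has rank 1. Corank 1: A-series; mu = 5 gives A_5.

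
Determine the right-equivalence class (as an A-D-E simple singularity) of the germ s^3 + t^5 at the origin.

E_{8}

The Hessian of f at 0 is [[0, 0], [0, 0]] with rank 0, so corank 2. A Groebner basis of the Jacobian ideal J(f) in C{s,t} is {t^4, s^2}; counting standard monomials gives mu = 8. Corank 2; j^3 = s^3 is a perfect cube, so E-series; the 5-jet and mu = 8 give E_8.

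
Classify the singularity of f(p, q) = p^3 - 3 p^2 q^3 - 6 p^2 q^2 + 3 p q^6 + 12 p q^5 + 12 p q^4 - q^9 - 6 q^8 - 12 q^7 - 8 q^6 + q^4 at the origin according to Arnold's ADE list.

The Hessian of f at 0 has rank 0. Corank 2; j^3 = p^3 is a perfect cube, so E-series; the 4-jet and mu = 6 give E_6.

E_6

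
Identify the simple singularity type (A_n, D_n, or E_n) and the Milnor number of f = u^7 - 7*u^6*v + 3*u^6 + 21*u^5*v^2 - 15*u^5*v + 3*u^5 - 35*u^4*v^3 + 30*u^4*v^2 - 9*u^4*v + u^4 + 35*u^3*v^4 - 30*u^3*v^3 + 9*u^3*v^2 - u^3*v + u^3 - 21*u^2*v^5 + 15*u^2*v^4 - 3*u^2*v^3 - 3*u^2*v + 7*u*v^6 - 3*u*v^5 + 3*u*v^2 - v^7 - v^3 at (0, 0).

Type E_7, Milnor number mu = 7.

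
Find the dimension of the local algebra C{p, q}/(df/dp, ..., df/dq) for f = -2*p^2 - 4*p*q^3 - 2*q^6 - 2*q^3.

2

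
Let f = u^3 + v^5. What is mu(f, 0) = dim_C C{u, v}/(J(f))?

The Hessian of f at 0 is [[0, 0], [0, 0]] with rank 0, so corank 2. A Groebner basis of the Jacobian ideal J(f) in C{u,v} is {v^4, u^2}; counting standard monomials gives mu = 8. Corank 2; j^3 = u^3 is a perfect cube, so E-series; the 5-jet and mu = 8 give E_8.

8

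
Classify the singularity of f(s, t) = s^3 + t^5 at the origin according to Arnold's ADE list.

E8

The Hessian of f at 0 is [[0, 0], [0, 0]] with rank 0, so corank 2. A Groebner basis of the Jacobian ideal J(f) in C{s,t} is {t^4, s^2}; counting standard monomials gives mu = 8. Corank 2; j^3 = s^3 is a perfect cube, so E-series; the 5-jet and mu = 8 give E_8.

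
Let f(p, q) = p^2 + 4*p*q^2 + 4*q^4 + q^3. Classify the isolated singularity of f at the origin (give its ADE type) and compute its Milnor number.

Type A_2, Milnor number mu = 2.

The Hessian of f at 0 has rank 1. Corank 1: A-series; mu = 2 gives A_2.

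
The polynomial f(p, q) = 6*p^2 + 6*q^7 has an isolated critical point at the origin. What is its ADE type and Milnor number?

Type A_6, Milnor number mu = 6.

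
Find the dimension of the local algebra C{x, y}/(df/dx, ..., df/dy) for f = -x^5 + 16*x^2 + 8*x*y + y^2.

4

The Hessian of f at 0 has rank 1. Corank 1: A-series; mu = 4 gives A_4.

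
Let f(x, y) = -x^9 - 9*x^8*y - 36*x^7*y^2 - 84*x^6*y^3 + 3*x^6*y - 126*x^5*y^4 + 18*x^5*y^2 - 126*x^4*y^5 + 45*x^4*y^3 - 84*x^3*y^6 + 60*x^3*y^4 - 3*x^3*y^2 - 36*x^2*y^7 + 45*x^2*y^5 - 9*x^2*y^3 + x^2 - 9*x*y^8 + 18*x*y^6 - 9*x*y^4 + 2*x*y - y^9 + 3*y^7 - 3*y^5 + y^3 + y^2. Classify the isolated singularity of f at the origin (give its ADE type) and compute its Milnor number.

Type A_{2}, Milnor number mu = 2.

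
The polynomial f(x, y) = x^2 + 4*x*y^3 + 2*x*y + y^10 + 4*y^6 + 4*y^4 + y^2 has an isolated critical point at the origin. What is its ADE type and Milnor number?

Type A9, Milnor number mu = 9.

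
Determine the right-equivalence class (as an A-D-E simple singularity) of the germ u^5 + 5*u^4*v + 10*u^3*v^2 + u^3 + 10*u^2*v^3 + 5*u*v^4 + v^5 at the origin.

The Hessian of f at 0 has rank 0. Corank 2; j^3 = u^3 is a perfect cube, so E-series; the 5-jet and mu = 8 give E_8.

E_8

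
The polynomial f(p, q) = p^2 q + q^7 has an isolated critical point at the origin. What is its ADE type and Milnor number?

The Hessian of f at 0 is [[0, 0], [0, 0]] with rank 0, so corank 2. A Groebner basis of the Jacobian ideal J(f) in C{p,q} is {p^2/7 + q^6, p^3, p*q}; counting standard monomials gives mu = 8. Corank 2; j^3 = p^2*q has shape L^2 M (L != M), so D-series; mu = 8 gives D_8.

Type D_8, Milnor number mu = 8.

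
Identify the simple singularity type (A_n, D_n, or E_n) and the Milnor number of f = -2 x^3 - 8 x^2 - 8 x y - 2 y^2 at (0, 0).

Type A_2, Milnor number mu = 2.

The Hessian of f at 0 is [[-16, -8], [-8, -4]] with rank 1, so corank 1. A Groebner basis of the Jacobian ideal J(f) in C{x,y} is {y^2, x + y/2}; counting standard monomials gives mu = 2. Corank 1: A-series; mu = 2 gives A_2.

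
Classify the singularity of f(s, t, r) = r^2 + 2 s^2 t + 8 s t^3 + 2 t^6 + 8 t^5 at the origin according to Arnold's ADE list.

D_7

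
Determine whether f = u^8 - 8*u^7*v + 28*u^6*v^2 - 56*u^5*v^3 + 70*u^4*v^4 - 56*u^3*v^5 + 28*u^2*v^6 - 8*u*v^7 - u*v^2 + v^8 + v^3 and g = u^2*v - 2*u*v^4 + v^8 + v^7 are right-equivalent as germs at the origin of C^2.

The Hessian of f at 0 is [[0, 0], [0, 0]] with rank 0, so corank 2. A Groebner basis of the Jacobian ideal J(f) in C{u,v} is {u^7 - v^2/8, v^3, u*v - v^2}; counting standard monomials gives mu = 9. Corank 2; j^3 = -v^2*(u - v) has shape L^2 M (L != M), so D-series; mu = 9 gives D_9. The Hessian of g at 0 is [[0, 0], [0, 0]] with rank 0, so corank 2. A Groebner basis of the Jacobian ideal J(g) in C{u,v} is {u^2*v^2, -8*u^2*v - u^2 + u*v^3, -u*v + v^4, u^3}; counting standard monomials gives mu = 9. Corank 2; j^3 = u^2*v has shape L^2 M (L != M), so D-series; mu = 9 gives D_9. Both have type D_9, hence right-equivalent.

Yes.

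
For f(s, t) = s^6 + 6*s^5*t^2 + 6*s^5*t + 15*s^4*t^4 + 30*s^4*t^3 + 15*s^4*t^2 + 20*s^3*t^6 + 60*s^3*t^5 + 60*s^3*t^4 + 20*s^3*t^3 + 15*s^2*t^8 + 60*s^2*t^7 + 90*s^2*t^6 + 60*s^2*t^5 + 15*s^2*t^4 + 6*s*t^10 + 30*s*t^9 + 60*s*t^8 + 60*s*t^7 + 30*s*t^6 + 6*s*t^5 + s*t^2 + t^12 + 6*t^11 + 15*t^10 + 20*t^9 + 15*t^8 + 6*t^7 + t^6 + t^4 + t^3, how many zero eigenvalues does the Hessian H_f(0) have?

Hessian at 0 has rank 0.

2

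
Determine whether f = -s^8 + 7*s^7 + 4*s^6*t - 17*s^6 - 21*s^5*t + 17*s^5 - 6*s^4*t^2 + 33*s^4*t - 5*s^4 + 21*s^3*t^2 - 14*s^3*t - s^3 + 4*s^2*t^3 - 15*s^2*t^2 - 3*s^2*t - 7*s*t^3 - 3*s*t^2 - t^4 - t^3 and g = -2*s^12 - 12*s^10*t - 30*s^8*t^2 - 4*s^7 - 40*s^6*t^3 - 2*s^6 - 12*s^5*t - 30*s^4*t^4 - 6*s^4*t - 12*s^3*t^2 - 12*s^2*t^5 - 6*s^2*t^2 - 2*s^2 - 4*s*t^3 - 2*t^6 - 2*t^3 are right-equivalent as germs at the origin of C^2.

The Hessian of f at 0 has rank 0. Corank 2; j^3 = -(s + t)^3 is a perfect cube, so E-series; the 4-jet and mu = 7 give E_7. The Hessian of g at 0 has rank 1. Corank 1: A-series; mu = 2 gives A_2. f is E_7 but g is A_2, hence not right-equivalent.

No.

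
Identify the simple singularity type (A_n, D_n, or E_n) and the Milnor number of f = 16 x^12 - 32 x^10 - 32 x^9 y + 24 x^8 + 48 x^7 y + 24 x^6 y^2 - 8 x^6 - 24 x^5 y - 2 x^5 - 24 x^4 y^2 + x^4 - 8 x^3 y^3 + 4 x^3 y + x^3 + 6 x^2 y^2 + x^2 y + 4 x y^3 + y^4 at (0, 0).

Type D_5, Milnor number mu = 5.

The Hessian of f at 0 is [[0, 0], [0, 0]] with rank 0, so corank 2. A Groebner basis of the Jacobian ideal J(f) in C{x,y} is {x*y^2, -x*y/4 + y^3, x^2 + x*y}; counting standard monomials gives mu = 5. Corank 2; j^3 = x^2*(x + y) has shape L^2 M (L != M), so D-series; mu = 5 gives D_5.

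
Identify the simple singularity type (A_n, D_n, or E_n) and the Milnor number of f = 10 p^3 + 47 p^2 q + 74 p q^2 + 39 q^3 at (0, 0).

The Hessian of f at 0 has rank 0. Corank 2; j^3 = (2*p + 3*q)*(5*p^2 + 16*p*q + 13*q^2) splits into three distinct lines over C (the quadratic factor has nonzero discriminant), so D_4.

Type D4, Milnor number mu = 4.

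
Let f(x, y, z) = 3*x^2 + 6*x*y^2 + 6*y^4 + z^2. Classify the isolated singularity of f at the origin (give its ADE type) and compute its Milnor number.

The Hessian of f at 0 is [[6, 0, 0], [0, 0, 0], [0, 0, 2]] with rank 2, so corank 1. A Groebner basis of the Jacobian ideal J(f) in C{x,y,z} is {x^2, x*y, x + y^2, z}; counting standard monomials gives mu = 3. Corank 1: A-series; mu = 3 gives A_3.

Type A3, Milnor number mu = 3.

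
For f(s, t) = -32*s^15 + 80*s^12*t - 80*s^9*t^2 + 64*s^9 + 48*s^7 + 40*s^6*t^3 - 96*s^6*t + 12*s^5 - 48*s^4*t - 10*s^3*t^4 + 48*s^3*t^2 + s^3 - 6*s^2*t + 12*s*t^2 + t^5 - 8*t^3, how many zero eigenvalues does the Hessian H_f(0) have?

2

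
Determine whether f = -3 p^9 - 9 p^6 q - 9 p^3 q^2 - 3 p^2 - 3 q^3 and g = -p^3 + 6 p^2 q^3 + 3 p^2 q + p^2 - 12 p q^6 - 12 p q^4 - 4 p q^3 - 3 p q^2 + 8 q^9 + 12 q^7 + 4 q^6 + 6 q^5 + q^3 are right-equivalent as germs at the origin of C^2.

Yes.

The Hessian of f at 0 has rank 1. Corank 1: A-series; mu = 2 gives A_2. The Hessian of g at 0 has rank 1. Corank 1: A-series; mu = 2 gives A_2. Both have type A_2, hence right-equivalent.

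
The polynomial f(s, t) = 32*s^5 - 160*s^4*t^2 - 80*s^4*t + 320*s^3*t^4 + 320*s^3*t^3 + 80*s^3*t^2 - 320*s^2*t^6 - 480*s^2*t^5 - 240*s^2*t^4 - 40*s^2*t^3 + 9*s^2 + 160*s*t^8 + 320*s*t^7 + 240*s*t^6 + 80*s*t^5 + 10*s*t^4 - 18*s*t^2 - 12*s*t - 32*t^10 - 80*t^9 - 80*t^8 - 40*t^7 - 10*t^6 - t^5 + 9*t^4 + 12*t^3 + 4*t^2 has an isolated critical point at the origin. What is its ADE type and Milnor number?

Type A_4, Milnor number mu = 4.

The Hessian of f at 0 has rank 1. Corank 1: A-series; mu = 4 gives A_4.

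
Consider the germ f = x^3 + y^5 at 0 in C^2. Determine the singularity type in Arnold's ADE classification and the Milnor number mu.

Type E8, Milnor number mu = 8.

The Hessian of f at 0 is [[0, 0], [0, 0]] with rank 0, so corank 2. A Groebner basis of the Jacobian ideal J(f) in C{x,y} is {y^4, x^2}; counting standard monomials gives mu = 8. Corank 2; j^3 = x^3 is a perfect cube, so E-series; the 5-jet and mu = 8 give E_8.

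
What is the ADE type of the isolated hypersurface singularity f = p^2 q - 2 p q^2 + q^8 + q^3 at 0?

D_9

The Hessian of f at 0 is [[0, 0], [0, 0]] with rank 0, so corank 2. A Groebner basis of the Jacobian ideal J(f) in C{p,q} is {p^2/8 + q^7 - q^2/8, p^3 - q^3, p*q - q^2}; counting standard monomials gives mu = 9. Corank 2; j^3 = q*(p - q)^2 has shape L^2 M (L != M), so D-series; mu = 9 gives D_9.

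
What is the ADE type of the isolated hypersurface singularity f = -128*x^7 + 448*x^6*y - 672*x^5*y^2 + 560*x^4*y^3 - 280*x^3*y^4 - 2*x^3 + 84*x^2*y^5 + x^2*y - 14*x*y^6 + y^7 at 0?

The Hessian of f at 0 is [[0, 0], [0, 0]] with rank 0, so corank 2. A Groebner basis of the Jacobian ideal J(f) in C{x,y} is {x*y/14 + y^6, x*y^2, x^2 - x*y/2}; counting standard monomials gives mu = 8. Corank 2; j^3 = -x^2*(2*x - y) has shape L^2 M (L != M), so D-series; mu = 8 gives D_8.

D_8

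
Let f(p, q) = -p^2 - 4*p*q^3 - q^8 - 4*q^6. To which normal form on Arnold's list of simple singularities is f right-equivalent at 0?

A7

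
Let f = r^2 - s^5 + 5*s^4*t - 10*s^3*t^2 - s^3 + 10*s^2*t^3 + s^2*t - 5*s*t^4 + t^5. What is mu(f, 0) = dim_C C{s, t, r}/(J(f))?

The Hessian of f at 0 is [[0, 0, 0], [0, 0, 0], [0, 0, 2]] with rank 1, so corank 2. A Groebner basis of the Jacobian ideal J(f) in C{s,t,r} is {s*t/5 + t^4, s*t^2, s^2 - s*t, r}; counting standard monomials gives mu = 6. Corank 2; j^3 = -s^2*(s - t) has shape L^2 M (L != M), so D-series; mu = 6 gives D_6.

6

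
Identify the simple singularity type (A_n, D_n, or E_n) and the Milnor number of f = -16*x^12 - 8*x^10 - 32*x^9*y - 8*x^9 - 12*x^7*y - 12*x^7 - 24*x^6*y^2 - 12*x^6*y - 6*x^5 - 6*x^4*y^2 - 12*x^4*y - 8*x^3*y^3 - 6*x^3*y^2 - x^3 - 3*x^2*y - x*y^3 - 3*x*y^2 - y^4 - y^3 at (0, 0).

The Hessian of f at 0 has rank 0. Corank 2; j^3 = -(x + y)^3 is a perfect cube, so E-series; the 4-jet and mu = 7 give E_7.

Type E_{7}, Milnor number mu = 7.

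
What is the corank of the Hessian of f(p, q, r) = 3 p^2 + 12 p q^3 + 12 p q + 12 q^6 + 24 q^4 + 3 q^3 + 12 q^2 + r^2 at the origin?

Hessian at 0 has rank 2.

1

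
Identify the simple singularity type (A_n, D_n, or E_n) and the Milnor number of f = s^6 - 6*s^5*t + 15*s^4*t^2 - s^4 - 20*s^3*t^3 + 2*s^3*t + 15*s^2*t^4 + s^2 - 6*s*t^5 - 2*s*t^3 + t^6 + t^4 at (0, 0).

Type A_{3}, Milnor number mu = 3.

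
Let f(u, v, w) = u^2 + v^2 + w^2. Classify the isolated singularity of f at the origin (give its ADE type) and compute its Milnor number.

Type A_1, Milnor number mu = 1.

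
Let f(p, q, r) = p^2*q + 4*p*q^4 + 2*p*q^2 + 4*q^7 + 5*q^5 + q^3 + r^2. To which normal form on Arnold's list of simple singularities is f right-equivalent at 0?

D6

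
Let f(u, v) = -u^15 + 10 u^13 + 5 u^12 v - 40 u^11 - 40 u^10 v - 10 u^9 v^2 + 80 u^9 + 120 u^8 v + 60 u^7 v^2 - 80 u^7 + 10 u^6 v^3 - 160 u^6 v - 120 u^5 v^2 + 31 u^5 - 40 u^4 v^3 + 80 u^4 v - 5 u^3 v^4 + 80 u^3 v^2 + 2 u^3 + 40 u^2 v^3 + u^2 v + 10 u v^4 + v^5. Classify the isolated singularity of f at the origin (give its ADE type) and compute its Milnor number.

Type D_{6}, Milnor number mu = 6.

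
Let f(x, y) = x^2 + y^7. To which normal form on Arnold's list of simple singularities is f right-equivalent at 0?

The Hessian of f at 0 is [[2, 0], [0, 0]] with rank 1, so corank 1. A Groebner basis of the Jacobian ideal J(f) in C{x,y} is {y^6, x}; counting standard monomials gives mu = 6. Corank 1: A-series; mu = 6 gives A_6.

A6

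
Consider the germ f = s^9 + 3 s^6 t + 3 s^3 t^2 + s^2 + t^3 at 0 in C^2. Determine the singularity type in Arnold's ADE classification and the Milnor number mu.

Type A_2, Milnor number mu = 2.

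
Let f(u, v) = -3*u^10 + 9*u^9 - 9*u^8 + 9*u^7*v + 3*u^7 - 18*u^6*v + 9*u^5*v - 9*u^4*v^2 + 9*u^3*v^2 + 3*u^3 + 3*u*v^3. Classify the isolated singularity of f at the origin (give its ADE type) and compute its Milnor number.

Type E7, Milnor number mu = 7.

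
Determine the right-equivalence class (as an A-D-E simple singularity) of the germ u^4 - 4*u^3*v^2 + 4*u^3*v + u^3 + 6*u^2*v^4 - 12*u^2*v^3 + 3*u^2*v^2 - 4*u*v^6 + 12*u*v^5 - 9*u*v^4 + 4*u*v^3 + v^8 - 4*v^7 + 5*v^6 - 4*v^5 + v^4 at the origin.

The Hessian of f at 0 has rank 0. Corank 2; j^3 = u^3 is a perfect cube, so E-series; the 4-jet and mu = 6 give E_6.

E_6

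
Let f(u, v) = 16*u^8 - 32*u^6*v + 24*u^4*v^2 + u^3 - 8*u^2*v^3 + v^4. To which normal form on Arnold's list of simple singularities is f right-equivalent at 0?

The Hessian of f at 0 is [[0, 0], [0, 0]] with rank 0, so corank 2. A Groebner basis of the Jacobian ideal J(f) in C{u,v} is {v^3, u^2}; counting standard monomials gives mu = 6. Corank 2; j^3 = u^3 is a perfect cube, so E-series; the 4-jet and mu = 6 give E_6.

E6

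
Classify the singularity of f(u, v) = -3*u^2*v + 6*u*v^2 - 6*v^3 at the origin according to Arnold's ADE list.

The Hessian of f at 0 is [[0, 0], [0, 0]] with rank 0, so corank 2. A Groebner basis of the Jacobian ideal J(f) in C{u,v} is {v^3, u^2 + 2*v^2, u*v - v^2}; counting standard monomials gives mu = 4. Corank 2; j^3 = -3*v*(u^2 - 2*u*v + 2*v^2) splits into three distinct lines over C (the quadratic factor has nonzero discriminant), so D_4.

D_4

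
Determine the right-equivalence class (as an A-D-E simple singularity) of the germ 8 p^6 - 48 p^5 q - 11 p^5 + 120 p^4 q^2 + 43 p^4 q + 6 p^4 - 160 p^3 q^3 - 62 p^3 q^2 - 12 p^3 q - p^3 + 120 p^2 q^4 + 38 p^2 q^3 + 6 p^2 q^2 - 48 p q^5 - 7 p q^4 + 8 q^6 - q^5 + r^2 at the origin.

E_8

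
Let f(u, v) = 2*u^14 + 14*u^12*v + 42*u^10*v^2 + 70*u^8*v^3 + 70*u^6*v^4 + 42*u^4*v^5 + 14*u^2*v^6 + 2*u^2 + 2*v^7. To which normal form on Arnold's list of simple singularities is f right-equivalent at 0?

A6

The Hessian of f at 0 is [[4, 0], [0, 0]] with rank 1, so corank 1. A Groebner basis of the Jacobian ideal J(f) in C{u,v} is {v^6, u}; counting standard monomials gives mu = 6. Corank 1: A-series; mu = 6 gives A_6.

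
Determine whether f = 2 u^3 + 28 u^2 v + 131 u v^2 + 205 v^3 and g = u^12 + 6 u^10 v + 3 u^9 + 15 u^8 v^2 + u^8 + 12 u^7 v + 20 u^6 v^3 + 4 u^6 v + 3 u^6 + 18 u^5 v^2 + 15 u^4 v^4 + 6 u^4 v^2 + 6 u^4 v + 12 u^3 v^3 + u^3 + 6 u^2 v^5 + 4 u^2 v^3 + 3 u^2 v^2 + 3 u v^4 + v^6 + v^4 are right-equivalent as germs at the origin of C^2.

The Hessian of f at 0 has rank 0. Corank 2; j^3 = (u + 5*v)*(2*u^2 + 18*u*v + 41*v^2) splits into three distinct lines over C (the quadratic factor has nonzero discriminant), so D_4. The Hessian of g at 0 has rank 0. Corank 2; j^3 = u^3 is a perfect cube, so E-series; the 4-jet and mu = 6 give E_6. f is D_4 but g is E_6, hence not right-equivalent.

No.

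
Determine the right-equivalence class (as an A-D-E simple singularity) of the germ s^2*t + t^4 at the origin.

D5

The Hessian of f at 0 is [[0, 0], [0, 0]] with rank 0, so corank 2. A Groebner basis of the Jacobian ideal J(f) in C{s,t} is {s^3, s^2/4 + t^3, s*t}; counting standard monomials gives mu = 5. Corank 2; j^3 = s^2*t has shape L^2 M (L != M), so D-series; mu = 5 gives D_5.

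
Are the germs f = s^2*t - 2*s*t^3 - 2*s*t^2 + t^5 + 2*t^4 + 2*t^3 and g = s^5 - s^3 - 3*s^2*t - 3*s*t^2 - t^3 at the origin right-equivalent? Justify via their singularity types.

No.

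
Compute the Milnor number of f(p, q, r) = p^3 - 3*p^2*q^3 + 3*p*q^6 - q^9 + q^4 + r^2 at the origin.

The Hessian of f at 0 has rank 1. Corank 2; j^3 = p^3 is a perfect cube, so E-series; the 4-jet and mu = 6 give E_6.

6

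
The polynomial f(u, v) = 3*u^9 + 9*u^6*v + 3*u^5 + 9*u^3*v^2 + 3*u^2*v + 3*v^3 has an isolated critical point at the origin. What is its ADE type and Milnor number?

Type D_{4}, Milnor number mu = 4.

The Hessian of f at 0 has rank 0. Corank 2; j^3 = 3*v*(u^2 + v^2) splits into three distinct lines over C (the quadratic factor has nonzero discriminant), so D_4.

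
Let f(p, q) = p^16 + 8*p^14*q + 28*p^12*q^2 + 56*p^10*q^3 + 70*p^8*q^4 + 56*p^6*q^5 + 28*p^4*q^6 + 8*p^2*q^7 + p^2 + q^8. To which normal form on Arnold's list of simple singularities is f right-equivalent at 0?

A7

The Hessian of f at 0 has rank 1. Corank 1: A-series; mu = 7 gives A_7.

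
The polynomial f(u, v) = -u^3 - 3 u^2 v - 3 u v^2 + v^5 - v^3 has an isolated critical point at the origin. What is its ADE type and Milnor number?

The Hessian of f at 0 is [[0, 0], [0, 0]] with rank 0, so corank 2. A Groebner basis of the Jacobian ideal J(f) in C{u,v} is {v^4, u^2 + 2*u*v + v^2}; counting standard monomials gives mu = 8. Corank 2; j^3 = -(u + v)^3 is a perfect cube, so E-series; the 5-jet and mu = 8 give E_8.

Type E_8, Milnor number mu = 8.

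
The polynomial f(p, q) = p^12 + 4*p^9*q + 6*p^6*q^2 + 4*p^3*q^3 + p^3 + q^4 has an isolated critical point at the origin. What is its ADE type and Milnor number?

Type E_{6}, Milnor number mu = 6.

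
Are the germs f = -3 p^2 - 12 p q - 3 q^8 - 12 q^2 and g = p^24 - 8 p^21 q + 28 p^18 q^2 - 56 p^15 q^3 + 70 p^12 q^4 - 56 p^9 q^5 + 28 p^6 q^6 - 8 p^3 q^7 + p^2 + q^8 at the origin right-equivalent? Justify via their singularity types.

The Hessian of f at 0 has rank 1. Corank 1: A-series; mu = 7 gives A_7. The Hessian of g at 0 has rank 1. Corank 1: A-series; mu = 7 gives A_7. Both have type A_7, hence right-equivalent.

Yes.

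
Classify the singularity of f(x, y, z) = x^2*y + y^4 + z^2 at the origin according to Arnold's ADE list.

D_5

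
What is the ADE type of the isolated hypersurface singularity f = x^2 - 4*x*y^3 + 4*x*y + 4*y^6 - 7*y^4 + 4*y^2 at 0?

A_3

The Hessian of f at 0 is [[2, 4], [4, 8]] with rank 1, so corank 1. A Groebner basis of the Jacobian ideal J(f) in C{x,y} is {y^3, x + 2*y}; counting standard monomials gives mu = 3. Corank 1: A-series; mu = 3 gives A_3.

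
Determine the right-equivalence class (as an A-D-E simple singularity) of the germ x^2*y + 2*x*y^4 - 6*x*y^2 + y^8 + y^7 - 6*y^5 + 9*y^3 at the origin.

D_{9}

The Hessian of f at 0 has rank 0. Corank 2; j^3 = y*(x - 3*y)^2 has shape L^2 M (L != M), so D-series; mu = 9 gives D_9.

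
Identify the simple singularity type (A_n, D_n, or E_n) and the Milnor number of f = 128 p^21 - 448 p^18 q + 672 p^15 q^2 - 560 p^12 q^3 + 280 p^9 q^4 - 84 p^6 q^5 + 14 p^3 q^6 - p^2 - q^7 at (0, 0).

The Hessian of f at 0 has rank 1. Corank 1: A-series; mu = 6 gives A_6.

Type A_{6}, Milnor number mu = 6.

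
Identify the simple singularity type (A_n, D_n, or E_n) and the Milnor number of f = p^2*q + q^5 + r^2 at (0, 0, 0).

Type D_6, Milnor number mu = 6.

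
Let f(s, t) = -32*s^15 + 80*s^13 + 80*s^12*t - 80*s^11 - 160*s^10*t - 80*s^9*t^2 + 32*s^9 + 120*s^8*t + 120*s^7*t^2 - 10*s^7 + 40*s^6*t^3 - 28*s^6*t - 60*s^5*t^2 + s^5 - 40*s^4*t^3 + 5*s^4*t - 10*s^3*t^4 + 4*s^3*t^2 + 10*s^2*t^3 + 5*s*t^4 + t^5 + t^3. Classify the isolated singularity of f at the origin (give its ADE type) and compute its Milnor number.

Type E_{8}, Milnor number mu = 8.

The Hessian of f at 0 has rank 0. Corank 2; j^3 = t^3 is a perfect cube, so E-series; the 5-jet and mu = 8 give E_8.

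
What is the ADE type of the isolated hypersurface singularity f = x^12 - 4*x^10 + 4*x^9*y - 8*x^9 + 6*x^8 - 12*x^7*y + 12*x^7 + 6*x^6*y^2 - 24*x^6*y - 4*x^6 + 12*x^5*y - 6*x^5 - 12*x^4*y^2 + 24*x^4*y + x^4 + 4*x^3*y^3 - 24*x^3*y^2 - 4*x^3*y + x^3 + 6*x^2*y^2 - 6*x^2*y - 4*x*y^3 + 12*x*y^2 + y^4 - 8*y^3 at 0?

E_{6}

The Hessian of f at 0 is [[0, 0], [0, 0]] with rank 0, so corank 2. A Groebner basis of the Jacobian ideal J(f) in C{x,y} is {y^4, x*y^2 - 5*y^3/3, x^2 - 4*x*y + 4*y^2}; counting standard monomials gives mu = 6. Corank 2; j^3 = (x - 2*y)^3 is a perfect cube, so E-series; the 4-jet and mu = 6 give E_6.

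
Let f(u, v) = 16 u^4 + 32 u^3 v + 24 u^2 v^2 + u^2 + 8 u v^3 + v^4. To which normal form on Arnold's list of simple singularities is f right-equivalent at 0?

The Hessian of f at 0 has rank 1. Corank 1: A-series; mu = 3 gives A_3.

A3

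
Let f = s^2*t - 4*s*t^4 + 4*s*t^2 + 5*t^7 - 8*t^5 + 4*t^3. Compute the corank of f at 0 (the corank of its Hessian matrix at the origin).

The Hessian at 0 is [[0, 0], [0, 0]] of rank 0; hence corank 2.

2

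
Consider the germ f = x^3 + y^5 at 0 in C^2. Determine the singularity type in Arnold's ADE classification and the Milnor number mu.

The Hessian of f at 0 is [[0, 0], [0, 0]] with rank 0, so corank 2. A Groebner basis of the Jacobian ideal J(f) in C{x,y} is {y^4, x^2}; counting standard monomials gives mu = 8. Corank 2; j^3 = x^3 is a perfect cube, so E-series; the 5-jet and mu = 8 give E_8.

Type E_{8}, Milnor number mu = 8.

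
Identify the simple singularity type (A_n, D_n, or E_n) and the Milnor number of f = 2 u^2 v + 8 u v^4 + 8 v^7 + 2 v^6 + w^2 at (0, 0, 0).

Type D7, Milnor number mu = 7.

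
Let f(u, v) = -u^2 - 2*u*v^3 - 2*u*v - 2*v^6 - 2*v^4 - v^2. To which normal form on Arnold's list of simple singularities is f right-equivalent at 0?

A5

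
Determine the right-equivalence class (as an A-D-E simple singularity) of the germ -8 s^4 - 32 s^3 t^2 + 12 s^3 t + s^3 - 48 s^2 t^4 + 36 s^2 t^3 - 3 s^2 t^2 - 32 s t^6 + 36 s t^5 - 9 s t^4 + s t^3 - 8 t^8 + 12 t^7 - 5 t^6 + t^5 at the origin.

The Hessian of f at 0 is [[0, 0], [0, 0]] with rank 0, so corank 2. A Groebner basis of the Jacobian ideal J(f) in C{s,t} is {-3*s^2/7 + t^4 - t^3/7, s^3, s^2*t + s^2/7 + t^3/21, s^2 + s*t^2 + t^3/3}; counting standard monomials gives mu = 7. Corank 2; j^3 = s^3 is a perfect cube, so E-series; the 4-jet and mu = 7 give E_7.

E7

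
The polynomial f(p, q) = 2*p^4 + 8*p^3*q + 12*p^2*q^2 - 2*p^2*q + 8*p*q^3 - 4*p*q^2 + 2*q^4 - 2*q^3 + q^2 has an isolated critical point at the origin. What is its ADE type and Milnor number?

Type A3, Milnor number mu = 3.

The Hessian of f at 0 has rank 1. Corank 1: A-series; mu = 3 gives A_3.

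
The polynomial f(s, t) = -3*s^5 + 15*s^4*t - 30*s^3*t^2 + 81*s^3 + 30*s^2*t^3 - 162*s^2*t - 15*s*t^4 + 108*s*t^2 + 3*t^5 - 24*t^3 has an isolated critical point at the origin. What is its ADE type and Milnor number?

Type E8, Milnor number mu = 8.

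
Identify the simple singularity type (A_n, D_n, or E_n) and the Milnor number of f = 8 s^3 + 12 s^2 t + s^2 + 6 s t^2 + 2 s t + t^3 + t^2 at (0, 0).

Type A_2, Milnor number mu = 2.

The Hessian of f at 0 is [[2, 2], [2, 2]] with rank 1, so corank 1. A Groebner basis of the Jacobian ideal J(f) in C{s,t} is {t^2, s + t}; counting standard monomials gives mu = 2. Corank 1: A-series; mu = 2 gives A_2.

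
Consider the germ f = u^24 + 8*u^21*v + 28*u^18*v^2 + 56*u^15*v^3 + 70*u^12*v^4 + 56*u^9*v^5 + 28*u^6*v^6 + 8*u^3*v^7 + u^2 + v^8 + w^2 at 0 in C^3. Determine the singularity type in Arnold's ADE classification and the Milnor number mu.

Type A7, Milnor number mu = 7.

The Hessian of f at 0 has rank 2. Corank 1: A-series; mu = 7 gives A_7.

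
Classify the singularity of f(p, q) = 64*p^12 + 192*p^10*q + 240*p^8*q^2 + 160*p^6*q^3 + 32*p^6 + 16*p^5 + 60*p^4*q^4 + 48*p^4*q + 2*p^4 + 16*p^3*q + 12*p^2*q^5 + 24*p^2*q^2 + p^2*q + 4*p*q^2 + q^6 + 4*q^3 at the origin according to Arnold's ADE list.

The Hessian of f at 0 has rank 0. Corank 2; j^3 = q*(p + 2*q)^2 has shape L^2 M (L != M), so D-series; mu = 7 gives D_7.

D_{7}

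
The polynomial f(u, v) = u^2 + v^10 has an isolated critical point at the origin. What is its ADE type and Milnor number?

Type A_{9}, Milnor number mu = 9.

The Hessian of f at 0 has rank 1. Corank 1: A-series; mu = 9 gives A_9.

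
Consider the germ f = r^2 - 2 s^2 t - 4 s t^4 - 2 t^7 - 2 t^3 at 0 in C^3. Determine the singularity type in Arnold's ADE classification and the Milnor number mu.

The Hessian of f at 0 is [[0, 0, 0], [0, 0, 0], [0, 0, 2]] with rank 1, so corank 2. A Groebner basis of the Jacobian ideal J(f) in C{s,t,r} is {t^3, s^2 + 3*t^2, s*t, r}; counting standard monomials gives mu = 4. Corank 2; j^3 = -2*t*(s^2 + t^2) splits into three distinct lines over C (the quadratic factor has nonzero discriminant), so D_4.

Type D_{4}, Milnor number mu = 4.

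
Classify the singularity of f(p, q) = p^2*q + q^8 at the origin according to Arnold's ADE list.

The Hessian of f at 0 has rank 0. Corank 2; j^3 = p^2*q has shape L^2 M (L != M), so D-series; mu = 9 gives D_9.

D_9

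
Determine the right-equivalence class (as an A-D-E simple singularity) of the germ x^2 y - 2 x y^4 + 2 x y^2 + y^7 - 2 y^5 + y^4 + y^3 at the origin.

The Hessian of f at 0 is [[0, 0], [0, 0]] with rank 0, so corank 2. A Groebner basis of the Jacobian ideal J(f) in C{x,y} is {x^3 - x^2/4 + y^2/4, x^2/4 + y^3 - y^2/4, x*y + y^2}; counting standard monomials gives mu = 5. Corank 2; j^3 = y*(x + y)^2 has shape L^2 M (L != M), so D-series; mu = 5 gives D_5.

D_5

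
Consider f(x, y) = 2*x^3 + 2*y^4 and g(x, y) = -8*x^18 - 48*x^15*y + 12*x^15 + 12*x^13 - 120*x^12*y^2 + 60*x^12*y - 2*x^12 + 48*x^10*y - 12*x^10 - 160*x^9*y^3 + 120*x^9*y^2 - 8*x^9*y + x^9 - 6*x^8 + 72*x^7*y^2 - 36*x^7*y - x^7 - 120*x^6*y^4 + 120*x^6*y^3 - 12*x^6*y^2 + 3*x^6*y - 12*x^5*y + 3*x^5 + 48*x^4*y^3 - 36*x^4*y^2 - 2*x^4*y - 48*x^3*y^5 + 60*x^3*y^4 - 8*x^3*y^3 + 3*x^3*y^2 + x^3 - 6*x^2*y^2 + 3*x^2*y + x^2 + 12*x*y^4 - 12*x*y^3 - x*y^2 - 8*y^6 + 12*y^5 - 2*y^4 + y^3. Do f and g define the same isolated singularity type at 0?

No.

The Hessian of f at 0 has rank 0. Corank 2; j^3 = 2*x^3 is a perfect cube, so E-series; the 4-jet and mu = 6 give E_6. The Hessian of g at 0 has rank 1. Corank 1: A-series; mu = 2 gives A_2. f is E_6 but g is A_2, hence not right-equivalent.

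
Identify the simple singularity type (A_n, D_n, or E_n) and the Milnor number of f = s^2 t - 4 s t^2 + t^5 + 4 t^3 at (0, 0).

The Hessian of f at 0 is [[0, 0], [0, 0]] with rank 0, so corank 2. A Groebner basis of the Jacobian ideal J(f) in C{s,t} is {s^2/5 + t^4 - 4*t^2/5, s^3 - 8*t^3, s*t - 2*t^2}; counting standard monomials gives mu = 6. Corank 2; j^3 = t*(s - 2*t)^2 has shape L^2 M (L != M), so D-series; mu = 6 gives D_6.

Type D_6, Milnor number mu = 6.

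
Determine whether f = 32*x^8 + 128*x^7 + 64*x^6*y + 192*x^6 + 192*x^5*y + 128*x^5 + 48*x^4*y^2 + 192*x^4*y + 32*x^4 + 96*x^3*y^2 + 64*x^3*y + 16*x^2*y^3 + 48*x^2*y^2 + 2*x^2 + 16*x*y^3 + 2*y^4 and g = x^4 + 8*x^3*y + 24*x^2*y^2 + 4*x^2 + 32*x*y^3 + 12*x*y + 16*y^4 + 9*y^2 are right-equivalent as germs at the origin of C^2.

Yes.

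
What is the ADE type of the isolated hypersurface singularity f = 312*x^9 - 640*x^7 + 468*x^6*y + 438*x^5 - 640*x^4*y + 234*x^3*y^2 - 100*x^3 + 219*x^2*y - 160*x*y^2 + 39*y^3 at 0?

D_{4}

The Hessian of f at 0 has rank 0. Corank 2; j^3 = -(4*x - 3*y)*(25*x^2 - 36*x*y + 13*y^2) splits into three distinct lines over C (the quadratic factor has nonzero discriminant), so D_4.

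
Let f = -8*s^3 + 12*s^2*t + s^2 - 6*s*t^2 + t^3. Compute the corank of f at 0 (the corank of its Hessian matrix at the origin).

1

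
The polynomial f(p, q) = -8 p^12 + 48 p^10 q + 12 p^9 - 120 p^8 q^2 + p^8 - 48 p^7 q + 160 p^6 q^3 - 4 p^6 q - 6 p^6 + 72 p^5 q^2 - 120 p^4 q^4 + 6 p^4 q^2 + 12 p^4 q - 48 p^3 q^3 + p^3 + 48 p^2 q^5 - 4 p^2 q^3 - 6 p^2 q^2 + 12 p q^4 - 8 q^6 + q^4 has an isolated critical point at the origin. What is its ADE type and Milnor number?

Type E6, Milnor number mu = 6.

The Hessian of f at 0 has rank 0. Corank 2; j^3 = p^3 is a perfect cube, so E-series; the 4-jet and mu = 6 give E_6.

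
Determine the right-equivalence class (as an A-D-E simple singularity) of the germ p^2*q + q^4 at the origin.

D_{5}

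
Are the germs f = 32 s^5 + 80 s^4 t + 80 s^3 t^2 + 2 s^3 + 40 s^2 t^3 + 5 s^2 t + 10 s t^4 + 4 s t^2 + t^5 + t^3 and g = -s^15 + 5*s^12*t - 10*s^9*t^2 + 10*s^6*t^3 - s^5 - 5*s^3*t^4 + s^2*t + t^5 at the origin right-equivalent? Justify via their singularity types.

The Hessian of f at 0 is [[0, 0], [0, 0]] with rank 0, so corank 2. A Groebner basis of the Jacobian ideal J(f) in C{s,t} is {s*t/10 + t^4 + t^2/10, s*t^2 + t^3, s^2 + 3*s*t/2 + t^2/2}; counting standard monomials gives mu = 6. Corank 2; j^3 = (s + t)^2*(2*s + t) has shape L^2 M (L != M), so D-series; mu = 6 gives D_6. The Hessian of g at 0 is [[0, 0], [0, 0]] with rank 0, so corank 2. A Groebner basis of the Jacobian ideal J(g) in C{s,t} is {s^2/5 + t^4, s^3, s*t}; counting standard monomials gives mu = 6. Corank 2; j^3 = s^2*t has shape L^2 M (L != M), so D-series; mu = 6 gives D_6. Both have type D_6, hence right-equivalent.

Yes.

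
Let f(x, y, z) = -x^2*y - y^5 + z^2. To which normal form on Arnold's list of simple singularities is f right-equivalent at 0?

D_{6}

The Hessian of f at 0 is [[0, 0, 0], [0, 0, 0], [0, 0, 2]] with rank 1, so corank 2. A Groebner basis of the Jacobian ideal J(f) in C{x,y,z} is {x^2/5 + y^4, x^3, x*y, z}; counting standard monomials gives mu = 6. Corank 2; j^3 = -x^2*y has shape L^2 M (L != M), so D-series; mu = 6 gives D_6.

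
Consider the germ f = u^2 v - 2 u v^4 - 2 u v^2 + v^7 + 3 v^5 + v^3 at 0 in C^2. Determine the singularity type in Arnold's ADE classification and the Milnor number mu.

Type D6, Milnor number mu = 6.

The Hessian of f at 0 has rank 0. Corank 2; j^3 = v*(u - v)^2 has shape L^2 M (L != M), so D-series; mu = 6 gives D_6.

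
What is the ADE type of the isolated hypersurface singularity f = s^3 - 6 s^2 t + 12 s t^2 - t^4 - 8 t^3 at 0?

E6

The Hessian of f at 0 has rank 0. Corank 2; j^3 = (s - 2*t)^3 is a perfect cube, so E-series; the 4-jet and mu = 6 give E_6.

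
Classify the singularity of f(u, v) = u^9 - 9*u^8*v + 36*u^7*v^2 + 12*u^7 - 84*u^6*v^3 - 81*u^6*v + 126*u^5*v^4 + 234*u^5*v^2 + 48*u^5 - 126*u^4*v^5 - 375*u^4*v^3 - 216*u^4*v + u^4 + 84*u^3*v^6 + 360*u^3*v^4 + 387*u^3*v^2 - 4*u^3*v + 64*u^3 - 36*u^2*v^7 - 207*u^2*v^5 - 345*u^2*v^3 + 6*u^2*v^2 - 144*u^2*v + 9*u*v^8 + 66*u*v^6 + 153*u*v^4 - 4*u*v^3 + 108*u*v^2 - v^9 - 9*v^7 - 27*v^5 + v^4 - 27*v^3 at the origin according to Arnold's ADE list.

E_6

The Hessian of f at 0 is [[0, 0], [0, 0]] with rank 0, so corank 2. A Groebner basis of the Jacobian ideal J(f) in C{u,v} is {v^4, u*v^2 - 5*v^3/6, u^2 - 3*u*v/2 + 9*v^2/16}; counting standard monomials gives mu = 6. Corank 2; j^3 = (4*u - 3*v)^3 is a perfect cube, so E-series; the 4-jet and mu = 6 give E_6.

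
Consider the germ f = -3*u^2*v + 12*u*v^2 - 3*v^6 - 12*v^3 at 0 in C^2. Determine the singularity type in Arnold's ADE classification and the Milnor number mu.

Type D_7, Milnor number mu = 7.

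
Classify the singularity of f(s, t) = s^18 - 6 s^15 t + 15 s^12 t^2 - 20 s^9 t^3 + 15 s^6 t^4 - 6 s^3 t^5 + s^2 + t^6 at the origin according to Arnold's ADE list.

A_{5}

The Hessian of f at 0 is [[2, 0], [0, 0]] with rank 1, so corank 1. A Groebner basis of the Jacobian ideal J(f) in C{s,t} is {t^5, s}; counting standard monomials gives mu = 5. Corank 1: A-series; mu = 5 gives A_5.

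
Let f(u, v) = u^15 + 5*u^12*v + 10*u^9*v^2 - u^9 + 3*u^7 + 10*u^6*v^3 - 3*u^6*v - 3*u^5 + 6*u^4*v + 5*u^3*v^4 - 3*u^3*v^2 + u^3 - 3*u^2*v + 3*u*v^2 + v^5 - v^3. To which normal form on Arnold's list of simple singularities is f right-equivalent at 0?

E_8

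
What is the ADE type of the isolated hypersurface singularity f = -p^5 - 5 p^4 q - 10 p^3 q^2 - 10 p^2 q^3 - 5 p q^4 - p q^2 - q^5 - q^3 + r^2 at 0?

D_6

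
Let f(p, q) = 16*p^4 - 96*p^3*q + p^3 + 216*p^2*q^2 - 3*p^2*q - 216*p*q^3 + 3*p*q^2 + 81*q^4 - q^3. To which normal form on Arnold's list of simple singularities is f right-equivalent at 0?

E_6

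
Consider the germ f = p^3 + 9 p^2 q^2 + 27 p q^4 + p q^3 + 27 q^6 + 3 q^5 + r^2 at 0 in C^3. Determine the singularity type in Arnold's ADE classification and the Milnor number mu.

Type E_7, Milnor number mu = 7.

The Hessian of f at 0 is [[0, 0, 0], [0, 0, 0], [0, 0, 2]] with rank 1, so corank 2. A Groebner basis of the Jacobian ideal J(f) in C{p,q,r} is {-p^2/9 + q^4 - q^3/27, p^3, p^2*q + p^2/27 + q^3/81, p^2/3 + p*q^2 + q^3/9, r}; counting standard monomials gives mu = 7. Corank 2; j^3 = p^3 is a perfect cube, so E-series; the 4-jet and mu = 7 give E_7.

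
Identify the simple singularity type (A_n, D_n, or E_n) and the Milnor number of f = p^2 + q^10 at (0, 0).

Type A_9, Milnor number mu = 9.

The Hessian of f at 0 is [[2, 0], [0, 0]] with rank 1, so corank 1. A Groebner basis of the Jacobian ideal J(f) in C{p,q} is {q^9, p}; counting standard monomials gives mu = 9. Corank 1: A-series; mu = 9 gives A_9.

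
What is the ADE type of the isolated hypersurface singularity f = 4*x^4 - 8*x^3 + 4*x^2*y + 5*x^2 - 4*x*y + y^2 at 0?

A_{1}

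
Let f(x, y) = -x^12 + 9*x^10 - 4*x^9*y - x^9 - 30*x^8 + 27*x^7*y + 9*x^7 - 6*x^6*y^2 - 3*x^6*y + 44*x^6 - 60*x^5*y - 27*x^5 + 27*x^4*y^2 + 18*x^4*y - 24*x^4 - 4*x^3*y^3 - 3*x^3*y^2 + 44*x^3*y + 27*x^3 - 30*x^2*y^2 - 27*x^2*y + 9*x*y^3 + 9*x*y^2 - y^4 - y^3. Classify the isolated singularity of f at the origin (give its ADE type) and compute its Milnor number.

The Hessian of f at 0 is [[0, 0], [0, 0]] with rank 0, so corank 2. A Groebner basis of the Jacobian ideal J(f) in C{x,y} is {19683*x^2/4 - 6561*x*y/2 + y^4 + 27*y^3/4 + 2187*y^2/4, x^3 - 135*x^2/4 + 45*x*y/2 - y^3/12 - 15*y^2/4, x^2*y - 243*x^2/4 + 81*x*y/2 - 7*y^3/36 - 27*y^2/4, -81*x^2 + x*y^2 + 54*x*y - 4*y^3/9 - 9*y^2}; counting standard monomials gives mu = 7. Corank 2; j^3 = (3*x - y)^3 is a perfect cube, so E-series; the 4-jet and mu = 7 give E_7.

Type E7, Milnor number mu = 7.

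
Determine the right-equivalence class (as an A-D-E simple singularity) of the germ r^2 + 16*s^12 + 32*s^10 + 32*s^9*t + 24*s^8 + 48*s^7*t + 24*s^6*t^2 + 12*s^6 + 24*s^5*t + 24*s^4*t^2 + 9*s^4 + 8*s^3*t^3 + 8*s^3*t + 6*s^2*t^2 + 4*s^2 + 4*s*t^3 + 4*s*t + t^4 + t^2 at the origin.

A_3

The Hessian of f at 0 has rank 2. Corank 1: A-series; mu = 3 gives A_3.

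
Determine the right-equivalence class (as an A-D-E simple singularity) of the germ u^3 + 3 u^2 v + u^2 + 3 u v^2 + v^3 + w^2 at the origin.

The Hessian of f at 0 is [[2, 0, 0], [0, 0, 0], [0, 0, 2]] with rank 2, so corank 1. A Groebner basis of the Jacobian ideal J(f) in C{u,v,w} is {v^2, u, w}; counting standard monomials gives mu = 2. Corank 1: A-series; mu = 2 gives A_2.

A2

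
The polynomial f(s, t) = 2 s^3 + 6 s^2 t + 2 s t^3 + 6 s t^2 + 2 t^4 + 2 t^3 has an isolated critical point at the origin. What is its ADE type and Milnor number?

The Hessian of f at 0 has rank 0. Corank 2; j^3 = 2*(s + t)^3 is a perfect cube, so E-series; the 4-jet and mu = 7 give E_7.

Type E_7, Milnor number mu = 7.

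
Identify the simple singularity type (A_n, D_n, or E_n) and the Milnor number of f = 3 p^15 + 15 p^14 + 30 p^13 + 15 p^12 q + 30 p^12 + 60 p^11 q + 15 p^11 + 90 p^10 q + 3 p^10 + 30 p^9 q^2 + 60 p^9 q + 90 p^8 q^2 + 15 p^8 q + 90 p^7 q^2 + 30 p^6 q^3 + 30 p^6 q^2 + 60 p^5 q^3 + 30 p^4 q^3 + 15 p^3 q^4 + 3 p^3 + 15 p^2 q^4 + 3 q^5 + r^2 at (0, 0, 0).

The Hessian of f at 0 is [[0, 0, 0], [0, 0, 0], [0, 0, 2]] with rank 1, so corank 2. A Groebner basis of the Jacobian ideal J(f) in C{p,q,r} is {q^4, p^2, r}; counting standard monomials gives mu = 8. Corank 2; j^3 = 3*p^3 is a perfect cube, so E-series; the 5-jet and mu = 8 give E_8.

Type E_{8}, Milnor number mu = 8.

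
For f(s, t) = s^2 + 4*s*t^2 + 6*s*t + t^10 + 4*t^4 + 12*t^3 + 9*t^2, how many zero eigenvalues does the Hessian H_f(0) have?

1

Hessian at 0 has rank 1.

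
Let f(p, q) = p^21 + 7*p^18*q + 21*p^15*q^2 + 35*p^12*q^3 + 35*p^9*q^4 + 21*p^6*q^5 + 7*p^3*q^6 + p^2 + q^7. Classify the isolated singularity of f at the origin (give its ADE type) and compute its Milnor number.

Type A6, Milnor number mu = 6.

The Hessian of f at 0 is [[2, 0], [0, 0]] with rank 1, so corank 1. A Groebner basis of the Jacobian ideal J(f) in C{p,q} is {q^6, p}; counting standard monomials gives mu = 6. Corank 1: A-series; mu = 6 gives A_6.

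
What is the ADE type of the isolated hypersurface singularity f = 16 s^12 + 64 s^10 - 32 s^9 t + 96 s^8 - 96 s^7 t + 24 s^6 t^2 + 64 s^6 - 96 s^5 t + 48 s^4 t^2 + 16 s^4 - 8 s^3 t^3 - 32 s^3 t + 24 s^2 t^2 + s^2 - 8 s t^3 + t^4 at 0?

A3

The Hessian of f at 0 is [[2, 0], [0, 0]] with rank 1, so corank 1. A Groebner basis of the Jacobian ideal J(f) in C{s,t} is {t^3, s}; counting standard monomials gives mu = 3. Corank 1: A-series; mu = 3 gives A_3.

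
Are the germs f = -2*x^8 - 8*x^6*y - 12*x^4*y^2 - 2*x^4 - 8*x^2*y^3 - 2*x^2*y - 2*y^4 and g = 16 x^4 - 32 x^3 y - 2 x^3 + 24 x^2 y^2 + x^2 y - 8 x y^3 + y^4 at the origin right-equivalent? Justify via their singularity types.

The Hessian of f at 0 is [[0, 0], [0, 0]] with rank 0, so corank 2. A Groebner basis of the Jacobian ideal J(f) in C{x,y} is {x^3, x^2/4 + y^3, x*y}; counting standard monomials gives mu = 5. Corank 2; j^3 = -2*x^2*y has shape L^2 M (L != M), so D-series; mu = 5 gives D_5. The Hessian of g at 0 is [[0, 0], [0, 0]] with rank 0, so corank 2. A Groebner basis of the Jacobian ideal J(g) in C{x,y} is {x*y^2, x*y/8 + y^3, x^2 - x*y/2}; counting standard monomials gives mu = 5. Corank 2; j^3 = -x^2*(2*x - y) has shape L^2 M (L != M), so D-series; mu = 5 gives D_5. Both have type D_5, hence right-equivalent.

Yes.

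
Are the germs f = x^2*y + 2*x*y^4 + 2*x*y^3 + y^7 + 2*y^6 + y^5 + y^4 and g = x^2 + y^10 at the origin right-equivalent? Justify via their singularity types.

No.

The Hessian of f at 0 has rank 0. Corank 2; j^3 = x^2*y has shape L^2 M (L != M), so D-series; mu = 5 gives D_5. The Hessian of g at 0 has rank 1. Corank 1: A-series; mu = 9 gives A_9. f is D_5 but g is A_9, hence not right-equivalent.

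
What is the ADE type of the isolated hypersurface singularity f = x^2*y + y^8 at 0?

D_{9}

The Hessian of f at 0 is [[0, 0], [0, 0]] with rank 0, so corank 2. A Groebner basis of the Jacobian ideal J(f) in C{x,y} is {x^2/8 + y^7, x^3, x*y}; counting standard monomials gives mu = 9. Corank 2; j^3 = x^2*y has shape L^2 M (L != M), so D-series; mu = 9 gives D_9.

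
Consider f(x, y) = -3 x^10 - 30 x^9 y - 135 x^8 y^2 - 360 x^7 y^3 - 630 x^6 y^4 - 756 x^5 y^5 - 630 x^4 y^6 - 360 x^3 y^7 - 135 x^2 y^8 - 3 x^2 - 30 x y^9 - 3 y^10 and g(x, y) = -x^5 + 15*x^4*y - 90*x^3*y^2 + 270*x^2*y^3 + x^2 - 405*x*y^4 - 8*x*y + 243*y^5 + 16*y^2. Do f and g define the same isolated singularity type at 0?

No.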